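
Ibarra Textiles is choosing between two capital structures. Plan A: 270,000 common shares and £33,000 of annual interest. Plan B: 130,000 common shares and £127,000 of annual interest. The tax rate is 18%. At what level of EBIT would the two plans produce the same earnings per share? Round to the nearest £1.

£214,286

Set EPS_A = EPS_B: (EBIT − £33,000)(1 − 0.18) ÷ 270,000 = (EBIT − £127,000)(1 − 0.18) ÷ 130,000.
The (1 − t) factor cancels: (EBIT − 33,000) × 130,000 = (EBIT − 127,000) × 270,000.
Solving, EBIT = (127,000·270,000 − 33,000·130,000) / (270,000 − 130,000) = 30,000,000,000 / 140,000 = 214,285.71.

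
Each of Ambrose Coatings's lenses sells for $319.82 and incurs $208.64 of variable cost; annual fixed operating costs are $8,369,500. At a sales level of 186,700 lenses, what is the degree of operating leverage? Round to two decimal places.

Total contribution margin = 186,700 × $111.18 = $20,757,306.00.
Subtracting fixed costs: EBIT = $20,757,306.00 − $8,369,500 = $12,387,806.00.
DOL = contribution ÷ EBIT = $20,757,306.00 ÷ $12,387,806.00 = 1.6756.

1.68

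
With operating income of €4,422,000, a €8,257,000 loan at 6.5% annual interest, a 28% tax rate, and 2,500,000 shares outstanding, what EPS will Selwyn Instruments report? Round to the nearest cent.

€1.12

Pre-tax income = €4,422,000 − €536,705.00 = €3,885,295.00.
Net income = €3,885,295.00 × (1 − 0.28) = €2,797,412.40.
Per share: €2,797,412.40 / 2,500,000 shares = €1.12.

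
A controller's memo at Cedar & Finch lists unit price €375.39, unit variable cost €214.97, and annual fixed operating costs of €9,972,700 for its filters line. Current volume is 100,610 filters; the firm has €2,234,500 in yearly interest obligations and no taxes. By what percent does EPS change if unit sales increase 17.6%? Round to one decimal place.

+72.2%

At 100,610 units, contribution = 100,610 × €160.42 = €16,139,856.20.
EBIT = €16,139,856.20 − €9,972,700 = €6,167,156.20.
Interest = €2,234,500.00, so EBIT − I = €3,932,656.20.
DCL = total CM / (EBIT − I) = €16,139,856.20 / €3,932,656.20 = 4.1041.
%ΔEPS = DCL × %ΔSales = 4.1041 × +17.6% = +72.2%.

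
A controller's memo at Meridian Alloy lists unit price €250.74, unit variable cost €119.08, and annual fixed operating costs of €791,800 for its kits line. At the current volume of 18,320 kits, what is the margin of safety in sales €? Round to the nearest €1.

Unit CM = price − variable cost = €250.74 − €119.08 = €131.66. Break-even units = €791,800 ÷ €131.66 = 6,013.98; break-even revenue = 6,013.98 × €250.74 = €1,507,944.19.
Current sales = 18,320 × €250.74 = €4,593,556.80.
Margin of safety = €4,593,556.80 − €1,507,944.19 = €3,085,613.

€3,085,613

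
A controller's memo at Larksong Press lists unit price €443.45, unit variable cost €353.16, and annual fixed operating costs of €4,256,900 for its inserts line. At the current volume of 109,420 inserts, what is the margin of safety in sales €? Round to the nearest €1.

Each unit contributes €443.45 − €353.16 = €90.29. Break-even units = €4,256,900 ÷ €90.29 = 47,146.97; break-even revenue = 47,146.97 × €443.45 = €20,907,324.23.
Current sales = 109,420 × €443.45 = €48,522,299.00.
Margin of safety = €48,522,299.00 − €20,907,324.23 = €27,614,975.

€27,614,975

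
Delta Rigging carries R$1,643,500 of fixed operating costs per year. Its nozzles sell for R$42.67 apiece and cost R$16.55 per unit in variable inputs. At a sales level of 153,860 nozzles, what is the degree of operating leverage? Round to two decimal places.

At 153,860 units, contribution = 153,860 × R$26.12 = R$4,018,823.20.
Subtracting fixed costs: EBIT = R$4,018,823.20 − R$1,643,500 = R$2,375,323.20.
DOL = contribution ÷ EBIT = R$4,018,823.20 ÷ R$2,375,323.20 = 1.6919.

1.69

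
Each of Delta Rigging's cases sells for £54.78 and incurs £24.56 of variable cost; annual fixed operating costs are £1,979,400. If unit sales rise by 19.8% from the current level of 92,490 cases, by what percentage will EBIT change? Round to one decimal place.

+67.9%

Contribution at this volume is 92,490 × £30.22 = £2,795,047.80.
Subtracting fixed costs: EBIT = £2,795,047.80 − £1,979,400 = £815,647.80.
Degree of operating leverage = £2,795,047.80 / £815,647.80 = 3.4268.
%ΔEBIT = DOL × %ΔSales = 3.4268 × +19.8% = +67.9%.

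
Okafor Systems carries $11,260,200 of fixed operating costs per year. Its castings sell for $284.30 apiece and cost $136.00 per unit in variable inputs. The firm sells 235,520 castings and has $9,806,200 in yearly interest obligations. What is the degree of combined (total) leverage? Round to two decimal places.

Total contribution margin = 235,520 × $148.30 = $34,927,616.00.
EBIT = $34,927,616.00 − $11,260,200 = $23,667,416.00. Interest = $9,806,200.00.
DOL = $34,927,616.00 ÷ $23,667,416.00 = 1.4758; DFL = $23,667,416.00 ÷ $13,861,216.00 = 1.7075.
DCL = DOL × DFL = 1.4758 × 1.7075 = 2.5199.

2.52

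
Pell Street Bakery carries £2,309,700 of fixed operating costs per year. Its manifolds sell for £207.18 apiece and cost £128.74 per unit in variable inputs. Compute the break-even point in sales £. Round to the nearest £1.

CM per unit = £207.18 − £128.74 = £78.44; CM ratio = £78.44 / £207.18 = 0.3786.
Break-even revenue = fixed costs × price ÷ CM = £2,309,700 × £207.18 ÷ £78.44 = £6,100,505.

£6,100,505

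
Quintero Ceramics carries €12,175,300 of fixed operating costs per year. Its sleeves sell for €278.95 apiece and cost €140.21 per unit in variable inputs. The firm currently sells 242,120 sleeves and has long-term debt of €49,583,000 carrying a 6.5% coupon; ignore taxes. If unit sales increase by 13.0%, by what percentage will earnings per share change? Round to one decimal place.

At 242,120 units, contribution = 242,120 × €138.74 = €33,591,728.80.
Subtracting fixed costs: EBIT = €33,591,728.80 − €12,175,300 = €21,416,428.80.
After interest of €3,222,895.00, pre-tax earnings = €18,193,533.80.
Degree of combined leverage = contribution ÷ (EBIT − I) = €33,591,728.80 ÷ €18,193,533.80 = 1.8464.
%ΔEPS = DCL × %ΔSales = 1.8464 × +13.0% = +24.0%.

+24.0%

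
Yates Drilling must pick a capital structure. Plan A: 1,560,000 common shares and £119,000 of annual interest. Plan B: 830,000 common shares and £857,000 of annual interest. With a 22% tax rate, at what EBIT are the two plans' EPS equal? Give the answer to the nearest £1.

£1,696,096

At indifference, (EBIT − 119,000)(1 − t)/1,560,000 = (EBIT − 857,000)(1 − t)/830,000.
Cancelling (1 − t) and cross-multiplying: 830,000·(EBIT − 119,000) = 1,560,000·(EBIT − 857,000).
Solving, EBIT = (857,000·1,560,000 − 119,000·830,000) / (1,560,000 − 830,000) = 1,238,150,000,000 / 730,000 = 1,696,095.89.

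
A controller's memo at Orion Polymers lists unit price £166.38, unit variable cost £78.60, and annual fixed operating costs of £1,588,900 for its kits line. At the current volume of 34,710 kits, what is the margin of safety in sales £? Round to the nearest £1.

Contribution margin per unit = £166.38 − £78.60 = £87.78. Break-even units = £1,588,900 ÷ £87.78 = 18,100.93; break-even revenue = 18,100.93 × £166.38 = £3,011,633.42.
Current sales = 34,710 × £166.38 = £5,775,049.80.
Margin of safety = £5,775,049.80 − £3,011,633.42 = £2,763,416.

£2,763,416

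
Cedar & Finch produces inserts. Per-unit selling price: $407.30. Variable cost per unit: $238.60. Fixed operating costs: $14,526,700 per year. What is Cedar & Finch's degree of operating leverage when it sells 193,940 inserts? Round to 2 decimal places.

Total contribution margin = 193,940 × $168.70 = $32,717,678.00.
Operating income = contribution − fixed costs = $32,717,678.00 − $14,526,700 = $18,190,978.00.
DOL = contribution ÷ EBIT = $32,717,678.00 ÷ $18,190,978.00 = 1.7986.

1.80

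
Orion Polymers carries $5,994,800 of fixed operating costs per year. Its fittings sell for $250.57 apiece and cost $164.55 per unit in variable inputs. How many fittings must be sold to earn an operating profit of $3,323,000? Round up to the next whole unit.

Each unit contributes $250.57 − $164.55 = $86.02.
Need Q such that Q × $86.02 − $5,994,800 = $3,323,000, i.e. Q = $9,317,800 / $86.02 = 108,321.32 → 108,322.

108,322 fittings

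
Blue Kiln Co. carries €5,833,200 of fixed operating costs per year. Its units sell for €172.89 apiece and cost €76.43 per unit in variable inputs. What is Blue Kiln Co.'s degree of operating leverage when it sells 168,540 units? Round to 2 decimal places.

1.56

Total contribution margin = 168,540 × €96.46 = €16,257,368.40.
Subtracting fixed costs: EBIT = €16,257,368.40 − €5,833,200 = €10,424,168.40.
Degree of operating leverage = €16,257,368.40 / €10,424,168.40 = 1.5596.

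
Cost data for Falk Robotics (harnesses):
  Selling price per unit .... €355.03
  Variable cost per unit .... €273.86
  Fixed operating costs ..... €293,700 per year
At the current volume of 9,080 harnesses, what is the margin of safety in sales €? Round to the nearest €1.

€1,939,056

Unit CM = price − variable cost = €355.03 − €273.86 = €81.17. Break-even units = €293,700 ÷ €81.17 = 3,618.33; break-even revenue = 3,618.33 × €355.03 = €1,284,616.37.
Actual sales revenue = 9,080 × €355.03 = €3,223,672.40.
Margin of safety = €3,223,672.40 − €1,284,616.37 = €1,939,056.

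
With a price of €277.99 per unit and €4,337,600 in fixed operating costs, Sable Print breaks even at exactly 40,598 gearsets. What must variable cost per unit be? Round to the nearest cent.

€171.15

Contribution per unit must be FC / Q = €4,337,600 / 40,598 = €106.8427.
Variable cost per unit = €277.99 − €106.8427 = €171.15.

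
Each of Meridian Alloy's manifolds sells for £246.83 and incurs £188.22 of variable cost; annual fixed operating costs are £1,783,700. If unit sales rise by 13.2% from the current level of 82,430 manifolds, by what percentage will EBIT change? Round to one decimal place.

+20.9%

At 82,430 units, contribution = 82,430 × £58.61 = £4,831,222.30.
Subtracting fixed costs: EBIT = £4,831,222.30 − £1,783,700 = £3,047,522.30.
DOL = contribution ÷ EBIT = £4,831,222.30 ÷ £3,047,522.30 = 1.5853.
So EBIT moves 1.5853 × (+13.2%) = +20.9%.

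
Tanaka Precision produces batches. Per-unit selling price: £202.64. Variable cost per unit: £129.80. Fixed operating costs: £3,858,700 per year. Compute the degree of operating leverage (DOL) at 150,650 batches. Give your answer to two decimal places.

Total contribution margin = 150,650 × £72.84 = £10,973,346.00.
EBIT = £10,973,346.00 − £3,858,700 = £7,114,646.00.
So DOL = total CM / EBIT = £10,973,346.00 / £7,114,646.00 = 1.5424.

1.54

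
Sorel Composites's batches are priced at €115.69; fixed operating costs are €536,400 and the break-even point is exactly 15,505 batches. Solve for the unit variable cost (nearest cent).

Contribution per unit must be FC / Q = €536,400 / 15,505 = €34.5953.
Hence VC = price − CM = €115.69 − €34.5953 = €81.09.

€81.09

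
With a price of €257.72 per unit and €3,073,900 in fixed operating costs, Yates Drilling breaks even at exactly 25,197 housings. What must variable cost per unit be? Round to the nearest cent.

At break-even, FC = Q × (P − VC), so P − VC = €3,073,900 ÷ 25,197 = €121.9947.
Hence VC = price − CM = €257.72 − €121.9947 = €135.73.

€135.73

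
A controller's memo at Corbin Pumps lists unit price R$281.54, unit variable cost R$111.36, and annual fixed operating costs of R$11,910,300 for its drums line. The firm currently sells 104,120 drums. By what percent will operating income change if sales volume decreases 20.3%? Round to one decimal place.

-61.9%

Contribution at this volume is 104,120 × R$170.18 = R$17,719,141.60.
Operating income = contribution − fixed costs = R$17,719,141.60 − R$11,910,300 = R$5,808,841.60.
DOL = contribution ÷ EBIT = R$17,719,141.60 ÷ R$5,808,841.60 = 3.0504.
So EBIT moves 3.0504 × (-20.3%) = -61.9%.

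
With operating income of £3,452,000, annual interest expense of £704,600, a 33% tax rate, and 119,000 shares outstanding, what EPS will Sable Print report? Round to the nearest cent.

£15.47

Pre-tax income = £3,452,000 − £704,600.00 = £2,747,400.00.
Net income = £2,747,400.00 × (1 − 0.33) = £1,840,758.00.
Per share: £1,840,758.00 / 119,000 shares = £15.47.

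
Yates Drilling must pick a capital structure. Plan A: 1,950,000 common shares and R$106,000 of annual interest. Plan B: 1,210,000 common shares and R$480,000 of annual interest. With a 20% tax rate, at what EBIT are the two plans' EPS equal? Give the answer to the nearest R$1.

Set EPS_A = EPS_B: (EBIT − R$106,000)(1 − 0.20) ÷ 1,950,000 = (EBIT − R$480,000)(1 − 0.20) ÷ 1,210,000.
The (1 − t) factor cancels: (EBIT − 106,000) × 1,210,000 = (EBIT − 480,000) × 1,950,000.
EBIT × (1,950,000 − 1,210,000) = 480,000 × 1,950,000 − 106,000 × 1,210,000 = 807,740,000,000, so EBIT = 807,740,000,000 ÷ 740,000 = 1,091,540.54.

R$1,091,541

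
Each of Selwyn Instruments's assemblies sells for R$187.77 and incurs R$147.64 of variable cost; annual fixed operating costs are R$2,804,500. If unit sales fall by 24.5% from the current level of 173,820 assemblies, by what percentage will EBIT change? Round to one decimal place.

-41.0%

Contribution at this volume is 173,820 × R$40.13 = R$6,975,396.60.
Operating income = contribution − fixed costs = R$6,975,396.60 − R$2,804,500 = R$4,170,896.60.
So DOL = total CM / EBIT = R$6,975,396.60 / R$4,170,896.60 = 1.6724.
%ΔEBIT = DOL × %ΔSales = 1.6724 × -24.5% = -41.0%.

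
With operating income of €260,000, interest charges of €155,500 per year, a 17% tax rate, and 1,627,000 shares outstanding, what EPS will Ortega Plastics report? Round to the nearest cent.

Interest = €155,500.00, so EBT = €260,000 − €155,500.00 = €104,500.00.
After tax at 17%: net income = €104,500.00 × 0.83 = €86,735.00.
Per share: €86,735.00 / 1,627,000 shares = €0.05.

€0.05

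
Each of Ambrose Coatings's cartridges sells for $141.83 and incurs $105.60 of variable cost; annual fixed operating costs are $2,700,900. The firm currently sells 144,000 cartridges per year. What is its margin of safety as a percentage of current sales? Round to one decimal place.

Each unit contributes $141.83 − $105.60 = $36.23. Break-even units = $2,700,900 ÷ $36.23 = 74,548.72; break-even revenue = 74,548.72 × $141.83 = $10,573,244.47.
Actual sales revenue = 144,000 × $141.83 = $20,423,520.00.
Margin of safety = ($20,423,520.00 − $10,573,244.47) ÷ $20,423,520.00 = 48.2%.

48.2%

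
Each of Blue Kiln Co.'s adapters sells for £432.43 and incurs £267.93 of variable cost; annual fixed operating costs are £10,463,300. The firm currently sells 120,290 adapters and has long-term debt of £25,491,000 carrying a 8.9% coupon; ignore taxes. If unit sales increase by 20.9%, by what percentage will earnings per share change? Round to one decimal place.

Contribution at this volume is 120,290 × £164.50 = £19,787,705.00.
Subtracting fixed costs: EBIT = £19,787,705.00 − £10,463,300 = £9,324,405.00.
Interest = £2,268,699.00, so EBIT − I = £7,055,706.00.
Degree of combined leverage = contribution ÷ (EBIT − I) = £19,787,705.00 ÷ £7,055,706.00 = 2.8045.
EPS therefore changes by 2.8045 × (+20.9%) = +58.6%.

+58.6%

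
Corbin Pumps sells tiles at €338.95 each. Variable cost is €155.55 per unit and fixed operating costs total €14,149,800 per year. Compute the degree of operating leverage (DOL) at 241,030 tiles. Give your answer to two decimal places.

1.47

At 241,030 units, contribution = 241,030 × €183.40 = €44,204,902.00.
Operating income = contribution − fixed costs = €44,204,902.00 − €14,149,800 = €30,055,102.00.
DOL = contribution ÷ EBIT = €44,204,902.00 ÷ €30,055,102.00 = 1.4708.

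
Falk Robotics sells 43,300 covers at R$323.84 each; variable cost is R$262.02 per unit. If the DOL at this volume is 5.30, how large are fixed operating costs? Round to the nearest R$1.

Total contribution margin = 43,300 × R$61.82 = R$2,676,806.00.
DOL = contribution / EBIT, so EBIT = R$2,676,806.00 / 5.30 = R$505,057.74.
Fixed costs = CM − EBIT = R$2,676,806.00 − R$505,057.74 = R$2,171,748.

R$2,171,748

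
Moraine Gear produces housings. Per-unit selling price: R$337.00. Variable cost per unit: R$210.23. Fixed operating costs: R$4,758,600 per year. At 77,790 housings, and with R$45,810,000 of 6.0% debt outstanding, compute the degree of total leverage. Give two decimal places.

Contribution at this volume is 77,790 × R$126.77 = R$9,861,438.30.
Subtracting fixed costs: EBIT = R$9,861,438.30 − R$4,758,600 = R$5,102,838.30. Interest = R$2,748,600.00.
DOL = R$9,861,438.30 ÷ R$5,102,838.30 = 1.9325; DFL = R$5,102,838.30 ÷ R$2,354,238.30 = 2.1675.
Combined leverage = 1.9325 × 2.1675 = 4.1887.

4.19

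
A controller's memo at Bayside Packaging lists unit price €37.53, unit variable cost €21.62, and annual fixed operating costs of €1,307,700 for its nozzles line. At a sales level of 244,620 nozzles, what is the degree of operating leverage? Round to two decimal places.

1.51

At 244,620 units, contribution = 244,620 × €15.91 = €3,891,904.20.
Operating income = contribution − fixed costs = €3,891,904.20 − €1,307,700 = €2,584,204.20.
So DOL = total CM / EBIT = €3,891,904.20 / €2,584,204.20 = 1.5060.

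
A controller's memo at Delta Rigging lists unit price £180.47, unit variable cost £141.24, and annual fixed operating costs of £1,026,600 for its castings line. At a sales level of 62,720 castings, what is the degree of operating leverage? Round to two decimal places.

Total contribution margin = 62,720 × £39.23 = £2,460,505.60.
Operating income = contribution − fixed costs = £2,460,505.60 − £1,026,600 = £1,433,905.60.
So DOL = total CM / EBIT = £2,460,505.60 / £1,433,905.60 = 1.7159.

1.72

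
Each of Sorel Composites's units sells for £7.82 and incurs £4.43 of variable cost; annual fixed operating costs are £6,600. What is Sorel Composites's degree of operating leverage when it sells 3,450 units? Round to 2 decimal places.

Total contribution margin = 3,450 × £3.39 = £11,695.50.
EBIT = £11,695.50 − £6,600 = £5,095.50.
So DOL = total CM / EBIT = £11,695.50 / £5,095.50 = 2.2953.

2.30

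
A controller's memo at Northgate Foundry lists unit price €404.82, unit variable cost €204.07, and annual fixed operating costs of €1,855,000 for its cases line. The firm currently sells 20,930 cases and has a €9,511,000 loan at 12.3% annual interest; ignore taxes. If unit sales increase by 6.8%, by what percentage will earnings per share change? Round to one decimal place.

Contribution at this volume is 20,930 × €200.75 = €4,201,697.50.
EBIT = €4,201,697.50 − €1,855,000 = €2,346,697.50.
After interest of €1,169,853.00, pre-tax earnings = €1,176,844.50.
Degree of combined leverage = contribution ÷ (EBIT − I) = €4,201,697.50 ÷ €1,176,844.50 = 3.5703.
%ΔEPS = DCL × %ΔSales = 3.5703 × +6.8% = +24.3%.

+24.3%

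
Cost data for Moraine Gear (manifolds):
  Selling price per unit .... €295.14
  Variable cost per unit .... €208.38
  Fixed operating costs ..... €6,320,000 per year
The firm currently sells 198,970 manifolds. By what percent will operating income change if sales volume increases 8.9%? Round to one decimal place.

+14.0%

Total contribution margin = 198,970 × €86.76 = €17,262,637.20.
EBIT = €17,262,637.20 − €6,320,000 = €10,942,637.20.
Degree of operating leverage = €17,262,637.20 / €10,942,637.20 = 1.5776.
Operating income changes by 1.5776 × +8.9% = +14.0%.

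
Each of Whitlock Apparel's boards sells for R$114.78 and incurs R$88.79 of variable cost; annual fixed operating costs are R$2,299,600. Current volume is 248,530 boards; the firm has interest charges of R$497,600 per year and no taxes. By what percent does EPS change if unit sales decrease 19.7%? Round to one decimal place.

Contribution at this volume is 248,530 × R$25.99 = R$6,459,294.70.
Operating income = contribution − fixed costs = R$6,459,294.70 − R$2,299,600 = R$4,159,694.70.
After interest of R$497,600.00, pre-tax earnings = R$3,662,094.70.
DCL = total CM / (EBIT − I) = R$6,459,294.70 / R$3,662,094.70 = 1.7638.
EPS therefore changes by 1.7638 × (-19.7%) = -34.7%.

-34.7%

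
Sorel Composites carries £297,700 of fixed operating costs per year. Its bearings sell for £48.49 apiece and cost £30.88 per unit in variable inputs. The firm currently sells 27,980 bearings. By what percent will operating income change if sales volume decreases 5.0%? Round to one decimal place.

-12.6%

Total contribution margin = 27,980 × £17.61 = £492,727.80.
Operating income = contribution − fixed costs = £492,727.80 − £297,700 = £195,027.80.
Degree of operating leverage = £492,727.80 / £195,027.80 = 2.5264.
%ΔEBIT = DOL × %ΔSales = 2.5264 × -5.0% = -12.6%.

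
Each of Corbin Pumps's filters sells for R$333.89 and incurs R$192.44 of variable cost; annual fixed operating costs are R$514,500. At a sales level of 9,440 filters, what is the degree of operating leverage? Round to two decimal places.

Contribution at this volume is 9,440 × R$141.45 = R$1,335,288.00.
Subtracting fixed costs: EBIT = R$1,335,288.00 − R$514,500 = R$820,788.00.
Degree of operating leverage = R$1,335,288.00 / R$820,788.00 = 1.6268.

1.63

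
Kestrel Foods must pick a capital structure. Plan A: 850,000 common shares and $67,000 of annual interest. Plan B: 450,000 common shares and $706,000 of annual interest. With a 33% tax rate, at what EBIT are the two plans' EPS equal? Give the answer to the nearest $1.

Set EPS_A = EPS_B: (EBIT − $67,000)(1 − 0.33) ÷ 850,000 = (EBIT − $706,000)(1 − 0.33) ÷ 450,000.
The (1 − t) factor cancels: (EBIT − 67,000) × 450,000 = (EBIT − 706,000) × 850,000.
EBIT × (850,000 − 450,000) = 706,000 × 850,000 − 67,000 × 450,000 = 569,950,000,000, so EBIT = 569,950,000,000 ÷ 400,000 = 1,424,875.00.

$1,424,875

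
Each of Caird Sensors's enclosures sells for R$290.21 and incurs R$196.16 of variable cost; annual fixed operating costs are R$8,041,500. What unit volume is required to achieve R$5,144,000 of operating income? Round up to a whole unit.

Contribution margin per unit = R$290.21 − R$196.16 = R$94.05.
Units = (FC + target) / CM = (R$8,041,500 + R$5,144,000) / R$94.05 = 140,196.70, so 140,197 enclosures.

140,197 enclosures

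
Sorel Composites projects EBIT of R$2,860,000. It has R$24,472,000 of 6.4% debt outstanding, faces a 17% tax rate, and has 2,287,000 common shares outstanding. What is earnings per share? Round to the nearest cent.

Pre-tax income = R$2,860,000 − R$1,566,208.00 = R$1,293,792.00.
Net income = R$1,293,792.00 × (1 − 0.17) = R$1,073,847.36.
Per share: R$1,073,847.36 / 2,287,000 shares = R$0.47.

R$0.47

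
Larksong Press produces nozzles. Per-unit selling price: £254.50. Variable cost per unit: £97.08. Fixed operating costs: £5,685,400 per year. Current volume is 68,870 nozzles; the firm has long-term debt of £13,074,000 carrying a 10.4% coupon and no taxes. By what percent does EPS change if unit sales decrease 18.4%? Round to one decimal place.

Total contribution margin = 68,870 × £157.42 = £10,841,515.40.
Subtracting fixed costs: EBIT = £10,841,515.40 − £5,685,400 = £5,156,115.40.
After interest of £1,359,696.00, pre-tax earnings = £3,796,419.40.
DCL = total CM / (EBIT − I) = £10,841,515.40 / £3,796,419.40 = 2.8557.
EPS therefore changes by 2.8557 × (-18.4%) = -52.5%.

-52.5%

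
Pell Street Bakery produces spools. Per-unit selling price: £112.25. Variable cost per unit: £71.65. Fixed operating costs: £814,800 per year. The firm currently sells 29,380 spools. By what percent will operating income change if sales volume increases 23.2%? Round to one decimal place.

At 29,380 units, contribution = 29,380 × £40.60 = £1,192,828.00.
Subtracting fixed costs: EBIT = £1,192,828.00 − £814,800 = £378,028.00.
Degree of operating leverage = £1,192,828.00 / £378,028.00 = 3.1554.
Operating income changes by 3.1554 × +23.2% = +73.2%.

+73.2%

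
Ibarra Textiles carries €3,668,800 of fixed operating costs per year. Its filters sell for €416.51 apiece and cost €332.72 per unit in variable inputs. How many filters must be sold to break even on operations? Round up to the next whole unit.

Each unit contributes €416.51 − €332.72 = €83.79.
Break-even volume = fixed costs ÷ CM per unit = €3,668,800 ÷ €83.79 = 43,785.65, so 43,786 filters.

43,786 filters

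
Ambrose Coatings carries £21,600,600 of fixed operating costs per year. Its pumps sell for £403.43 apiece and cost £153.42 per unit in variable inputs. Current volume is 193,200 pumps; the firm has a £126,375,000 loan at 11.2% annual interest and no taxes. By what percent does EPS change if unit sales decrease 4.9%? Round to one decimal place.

At 193,200 units, contribution = 193,200 × £250.01 = £48,301,932.00.
Operating income = contribution − fixed costs = £48,301,932.00 − £21,600,600 = £26,701,332.00.
Interest = £14,154,000.00, so EBIT − I = £12,547,332.00.
Degree of combined leverage = contribution ÷ (EBIT − I) = £48,301,932.00 ÷ £12,547,332.00 = 3.8496.
EPS therefore changes by 3.8496 × (-4.9%) = -18.9%.

-18.9%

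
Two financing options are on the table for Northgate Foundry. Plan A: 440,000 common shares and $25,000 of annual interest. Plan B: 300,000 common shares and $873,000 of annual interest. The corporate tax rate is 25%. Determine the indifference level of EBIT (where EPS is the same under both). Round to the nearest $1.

Set EPS_A = EPS_B: (EBIT − $25,000)(1 − 0.25) ÷ 440,000 = (EBIT − $873,000)(1 − 0.25) ÷ 300,000.
Cancelling (1 − t) and cross-multiplying: 300,000·(EBIT − 25,000) = 440,000·(EBIT − 873,000).
Solving, EBIT = (873,000·440,000 − 25,000·300,000) / (440,000 − 300,000) = 376,620,000,000 / 140,000 = 2,690,142.86.

$2,690,143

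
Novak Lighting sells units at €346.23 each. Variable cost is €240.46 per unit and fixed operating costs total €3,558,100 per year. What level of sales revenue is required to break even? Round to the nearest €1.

Contribution margin per unit = €346.23 − €240.46 = €105.77, a CM ratio of €105.77 ÷ €346.23 = 0.3055.
Break-even sales = FC ÷ CM ratio = €3,558,100 × €346.23 / €105.77 = €11,647,168.

€11,647,168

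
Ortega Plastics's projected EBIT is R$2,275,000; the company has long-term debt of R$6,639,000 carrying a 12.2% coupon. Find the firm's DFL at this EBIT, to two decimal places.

1.55

Interest = R$809,958.00.
DFL = EBIT ÷ (EBIT − I) = R$2,275,000 ÷ (R$2,275,000 − R$809,958.00) = R$2,275,000 ÷ R$1,465,042.00 = 1.5529.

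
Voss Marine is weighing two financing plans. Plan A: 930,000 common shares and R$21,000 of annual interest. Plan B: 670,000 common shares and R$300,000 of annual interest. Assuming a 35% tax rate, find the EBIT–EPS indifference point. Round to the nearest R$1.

At indifference, (EBIT − 21,000)(1 − t)/930,000 = (EBIT − 300,000)(1 − t)/670,000.
The (1 − t) factor cancels: (EBIT − 21,000) × 670,000 = (EBIT − 300,000) × 930,000.
EBIT × (930,000 − 670,000) = 300,000 × 930,000 − 21,000 × 670,000 = 264,930,000,000, so EBIT = 264,930,000,000 ÷ 260,000 = 1,018,961.54.

R$1,018,962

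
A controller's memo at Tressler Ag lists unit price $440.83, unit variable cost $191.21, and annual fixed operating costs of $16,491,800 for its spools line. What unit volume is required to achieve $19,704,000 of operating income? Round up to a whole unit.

Unit CM = price − variable cost = $440.83 − $191.21 = $249.62.
Units = (FC + target) / CM = ($16,491,800 + $19,704,000) / $249.62 = 145,003.61, so 145,004 spools.

145,004 spools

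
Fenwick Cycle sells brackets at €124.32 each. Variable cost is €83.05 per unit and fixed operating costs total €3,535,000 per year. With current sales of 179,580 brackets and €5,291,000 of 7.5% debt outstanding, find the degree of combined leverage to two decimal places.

Contribution at this volume is 179,580 × €41.27 = €7,411,266.60.
Operating income = contribution − fixed costs = €7,411,266.60 − €3,535,000 = €3,876,266.60. Interest = €396,825.00, so EBIT − I = €3,479,441.60.
Degree of total leverage = total CM / (EBIT − interest) = €7,411,266.60 / €3,479,441.60 = 2.1300.

2.13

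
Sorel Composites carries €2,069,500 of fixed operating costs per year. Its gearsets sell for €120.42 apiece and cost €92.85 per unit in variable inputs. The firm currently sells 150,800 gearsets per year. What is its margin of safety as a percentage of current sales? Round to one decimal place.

50.2%

Each unit contributes €120.42 − €92.85 = €27.57. Break-even units = €2,069,500 ÷ €27.57 = 75,063.47; break-even revenue = 75,063.47 × €120.42 = €9,039,143.63.
Actual sales revenue = 150,800 × €120.42 = €18,159,336.00.
Margin of safety = (€18,159,336.00 − €9,039,143.63) ÷ €18,159,336.00 = 50.2%.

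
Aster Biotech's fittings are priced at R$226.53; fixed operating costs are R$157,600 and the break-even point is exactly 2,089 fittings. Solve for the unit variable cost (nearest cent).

At break-even, FC = Q × (P − VC), so P − VC = R$157,600 ÷ 2,089 = R$75.4428.
Hence VC = price − CM = R$226.53 − R$75.4428 = R$151.09.

R$151.09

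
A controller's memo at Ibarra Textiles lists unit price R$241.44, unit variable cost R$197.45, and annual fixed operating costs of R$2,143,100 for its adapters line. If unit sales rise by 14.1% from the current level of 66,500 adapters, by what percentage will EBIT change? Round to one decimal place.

Total contribution margin = 66,500 × R$43.99 = R$2,925,335.00.
EBIT = R$2,925,335.00 − R$2,143,100 = R$782,235.00.
Degree of operating leverage = R$2,925,335.00 / R$782,235.00 = 3.7397.
So EBIT moves 3.7397 × (+14.1%) = +52.7%.

+52.7%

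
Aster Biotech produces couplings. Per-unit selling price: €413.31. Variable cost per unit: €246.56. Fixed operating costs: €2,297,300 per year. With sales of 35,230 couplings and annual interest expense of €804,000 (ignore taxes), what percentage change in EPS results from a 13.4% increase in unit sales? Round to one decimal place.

At 35,230 units, contribution = 35,230 × €166.75 = €5,874,602.50.
Subtracting fixed costs: EBIT = €5,874,602.50 − €2,297,300 = €3,577,302.50.
After interest of €804,000.00, pre-tax earnings = €2,773,302.50.
Degree of combined leverage = contribution ÷ (EBIT − I) = €5,874,602.50 ÷ €2,773,302.50 = 2.1183.
%ΔEPS = DCL × %ΔSales = 2.1183 × +13.4% = +28.4%.

+28.4%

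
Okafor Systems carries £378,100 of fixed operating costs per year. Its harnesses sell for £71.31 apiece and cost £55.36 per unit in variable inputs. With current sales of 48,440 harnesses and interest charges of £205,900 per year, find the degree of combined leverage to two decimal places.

4.10

At 48,440 units, contribution = 48,440 × £15.95 = £772,618.00.
Operating income = contribution − fixed costs = £772,618.00 − £378,100 = £394,518.00. Interest = £205,900.00, so EBIT − I = £188,618.00.
DCL = contribution ÷ (EBIT − I) = £772,618.00 ÷ £188,618.00 = 4.0962.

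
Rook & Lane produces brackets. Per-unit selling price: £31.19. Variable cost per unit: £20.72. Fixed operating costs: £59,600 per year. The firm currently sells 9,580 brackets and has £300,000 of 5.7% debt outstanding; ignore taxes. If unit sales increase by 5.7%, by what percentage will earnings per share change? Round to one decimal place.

+24.2%

Total contribution margin = 9,580 × £10.47 = £100,302.60.
Operating income = contribution − fixed costs = £100,302.60 − £59,600 = £40,702.60.
Interest = £17,100.00, so EBIT − I = £23,602.60.
DCL = total CM / (EBIT − I) = £100,302.60 / £23,602.60 = 4.2496.
EPS therefore changes by 4.2496 × (+5.7%) = +24.2%.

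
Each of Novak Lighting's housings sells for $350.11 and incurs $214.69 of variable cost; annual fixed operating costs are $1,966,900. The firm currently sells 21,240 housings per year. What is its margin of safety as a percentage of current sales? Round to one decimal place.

Each unit contributes $350.11 − $214.69 = $135.42. Break-even units = $1,966,900 ÷ $135.42 = 14,524.44; break-even revenue = 14,524.44 × $350.11 = $5,085,152.56.
Current sales = 21,240 × $350.11 = $7,436,336.40.
Margin of safety = ($7,436,336.40 − $5,085,152.56) ÷ $7,436,336.40 = 31.6%.

31.6%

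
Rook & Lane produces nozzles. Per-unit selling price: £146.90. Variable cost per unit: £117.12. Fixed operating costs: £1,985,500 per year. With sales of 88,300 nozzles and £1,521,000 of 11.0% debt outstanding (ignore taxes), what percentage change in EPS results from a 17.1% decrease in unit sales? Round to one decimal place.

At 88,300 units, contribution = 88,300 × £29.78 = £2,629,574.00.
Operating income = contribution − fixed costs = £2,629,574.00 − £1,985,500 = £644,074.00.
Interest = £167,310.00, so EBIT − I = £476,764.00.
Degree of combined leverage = contribution ÷ (EBIT − I) = £2,629,574.00 ÷ £476,764.00 = 5.5155.
%ΔEPS = DCL × %ΔSales = 5.5155 × -17.1% = -94.3%.

-94.3%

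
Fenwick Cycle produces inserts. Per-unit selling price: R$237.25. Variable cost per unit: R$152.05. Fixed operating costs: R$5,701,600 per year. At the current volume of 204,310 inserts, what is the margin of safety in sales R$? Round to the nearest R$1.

Contribution margin per unit = R$237.25 − R$152.05 = R$85.20. Break-even units = R$5,701,600 ÷ R$85.20 = 66,920.19; break-even revenue = 66,920.19 × R$237.25 = R$15,876,814.55.
Actual sales revenue = 204,310 × R$237.25 = R$48,472,547.50.
Margin of safety = R$48,472,547.50 − R$15,876,814.55 = R$32,595,733.

R$32,595,733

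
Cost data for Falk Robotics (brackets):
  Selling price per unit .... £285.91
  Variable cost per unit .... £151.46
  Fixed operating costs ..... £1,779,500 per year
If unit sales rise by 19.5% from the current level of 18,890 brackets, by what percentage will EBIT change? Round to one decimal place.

At 18,890 units, contribution = 18,890 × £134.45 = £2,539,760.50.
EBIT = £2,539,760.50 − £1,779,500 = £760,260.50.
So DOL = total CM / EBIT = £2,539,760.50 / £760,260.50 = 3.3406.
So EBIT moves 3.3406 × (+19.5%) = +65.1%.

+65.1%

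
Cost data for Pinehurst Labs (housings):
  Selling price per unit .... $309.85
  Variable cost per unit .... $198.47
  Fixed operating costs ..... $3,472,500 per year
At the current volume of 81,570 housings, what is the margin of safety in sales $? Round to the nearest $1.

Each unit contributes $309.85 − $198.47 = $111.38. Break-even units = $3,472,500 ÷ $111.38 = 31,177.05; break-even revenue = 31,177.05 × $309.85 = $9,660,209.42.
Current sales = 81,570 × $309.85 = $25,274,464.50.
Margin of safety = $25,274,464.50 − $9,660,209.42 = $15,614,255.

$15,614,255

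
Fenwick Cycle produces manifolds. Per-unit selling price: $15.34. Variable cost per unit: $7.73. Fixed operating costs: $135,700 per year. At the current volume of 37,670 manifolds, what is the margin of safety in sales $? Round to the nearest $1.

$304,318

Contribution margin per unit = $15.34 − $7.73 = $7.61. Break-even units = $135,700 ÷ $7.61 = 17,831.80; break-even revenue = 17,831.80 × $15.34 = $273,539.82.
Actual sales revenue = 37,670 × $15.34 = $577,857.80.
Margin of safety = $577,857.80 − $273,539.82 = $304,318.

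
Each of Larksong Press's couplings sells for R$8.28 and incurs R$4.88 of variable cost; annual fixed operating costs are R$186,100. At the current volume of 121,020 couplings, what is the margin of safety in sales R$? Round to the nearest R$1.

Contribution margin per unit = R$8.28 − R$4.88 = R$3.40. Break-even units = R$186,100 ÷ R$3.40 = 54,735.29; break-even revenue = 54,735.29 × R$8.28 = R$453,208.24.
Current sales = 121,020 × R$8.28 = R$1,002,045.60.
Margin of safety = R$1,002,045.60 − R$453,208.24 = R$548,837.

R$548,837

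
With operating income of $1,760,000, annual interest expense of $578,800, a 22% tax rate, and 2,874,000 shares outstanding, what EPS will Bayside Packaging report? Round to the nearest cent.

$0.32

Pre-tax income = $1,760,000 − $578,800.00 = $1,181,200.00.
Net income = $1,181,200.00 × (1 − 0.22) = $921,336.00.
Per share: $921,336.00 / 2,874,000 shares = $0.32.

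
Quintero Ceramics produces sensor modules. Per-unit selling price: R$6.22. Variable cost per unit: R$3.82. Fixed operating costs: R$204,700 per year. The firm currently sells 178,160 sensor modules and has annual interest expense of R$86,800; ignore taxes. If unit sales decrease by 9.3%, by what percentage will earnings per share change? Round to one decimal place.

-29.2%

Total contribution margin = 178,160 × R$2.40 = R$427,584.00.
Subtracting fixed costs: EBIT = R$427,584.00 − R$204,700 = R$222,884.00.
Interest = R$86,800.00, so EBIT − I = R$136,084.00.
Degree of combined leverage = contribution ÷ (EBIT − I) = R$427,584.00 ÷ R$136,084.00 = 3.1421.
%ΔEPS = DCL × %ΔSales = 3.1421 × -9.3% = -29.2%.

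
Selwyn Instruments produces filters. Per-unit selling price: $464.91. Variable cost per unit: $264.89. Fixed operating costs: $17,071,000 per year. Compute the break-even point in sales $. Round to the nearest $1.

$39,678,425

CM per unit = $464.91 − $264.89 = $200.02; CM ratio = $200.02 / $464.91 = 0.4302.
Break-even revenue = fixed costs × price ÷ CM = $17,071,000 × $464.91 ÷ $200.02 = $39,678,425.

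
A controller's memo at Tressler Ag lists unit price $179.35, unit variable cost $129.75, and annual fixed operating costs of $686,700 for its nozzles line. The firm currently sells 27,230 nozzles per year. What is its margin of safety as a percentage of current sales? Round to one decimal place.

Contribution margin per unit = $179.35 − $129.75 = $49.60. Break-even units = $686,700 ÷ $49.60 = 13,844.76; break-even revenue = 13,844.76 × $179.35 = $2,483,057.36.
Actual sales revenue = 27,230 × $179.35 = $4,883,700.50.
Margin of safety = ($4,883,700.50 − $2,483,057.36) ÷ $4,883,700.50 = 49.2%.

49.2%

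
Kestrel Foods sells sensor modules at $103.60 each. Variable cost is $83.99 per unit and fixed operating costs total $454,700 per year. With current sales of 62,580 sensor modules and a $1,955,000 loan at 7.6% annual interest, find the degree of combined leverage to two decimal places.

1.97

Total contribution margin = 62,580 × $19.61 = $1,227,193.80.
EBIT = $1,227,193.80 − $454,700 = $772,493.80. Interest = $148,580.00.
DOL = $1,227,193.80 ÷ $772,493.80 = 1.5886; DFL = $772,493.80 ÷ $623,913.80 = 1.2381.
DCL = DOL × DFL = 1.5886 × 1.2381 = 1.9668.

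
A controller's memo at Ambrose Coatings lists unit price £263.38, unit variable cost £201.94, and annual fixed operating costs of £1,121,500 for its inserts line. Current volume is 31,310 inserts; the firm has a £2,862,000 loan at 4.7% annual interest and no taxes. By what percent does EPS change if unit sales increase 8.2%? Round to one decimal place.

At 31,310 units, contribution = 31,310 × £61.44 = £1,923,686.40.
EBIT = £1,923,686.40 − £1,121,500 = £802,186.40.
Interest = £134,514.00, so EBIT − I = £667,672.40.
Degree of combined leverage = contribution ÷ (EBIT − I) = £1,923,686.40 ÷ £667,672.40 = 2.8812.
%ΔEPS = DCL × %ΔSales = 2.8812 × +8.2% = +23.6%.

+23.6%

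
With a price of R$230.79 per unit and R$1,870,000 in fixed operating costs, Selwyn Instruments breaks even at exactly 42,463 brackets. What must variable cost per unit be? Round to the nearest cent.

Contribution per unit must be FC / Q = R$1,870,000 / 42,463 = R$44.0383.
Variable cost per unit = R$230.79 − R$44.0383 = R$186.75.

R$186.75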